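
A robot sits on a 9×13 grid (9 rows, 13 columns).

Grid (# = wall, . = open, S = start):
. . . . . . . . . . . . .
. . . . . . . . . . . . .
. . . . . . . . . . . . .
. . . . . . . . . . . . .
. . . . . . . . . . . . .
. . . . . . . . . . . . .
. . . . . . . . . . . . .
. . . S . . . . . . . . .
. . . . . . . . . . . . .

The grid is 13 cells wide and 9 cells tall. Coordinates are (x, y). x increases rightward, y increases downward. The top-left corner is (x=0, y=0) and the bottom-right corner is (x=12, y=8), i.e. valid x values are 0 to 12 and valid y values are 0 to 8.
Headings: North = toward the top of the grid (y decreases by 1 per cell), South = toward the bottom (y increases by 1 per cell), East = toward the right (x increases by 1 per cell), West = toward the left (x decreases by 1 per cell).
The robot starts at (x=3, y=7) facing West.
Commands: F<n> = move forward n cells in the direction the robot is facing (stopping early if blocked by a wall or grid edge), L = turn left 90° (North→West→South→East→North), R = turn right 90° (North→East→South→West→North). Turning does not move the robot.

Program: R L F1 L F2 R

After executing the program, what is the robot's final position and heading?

Answer: Final position: (x=2, y=8), facing West

Derivation:
Start: (x=3, y=7), facing West
  R: turn right, now facing North
  L: turn left, now facing West
  F1: move forward 1, now at (x=2, y=7)
  L: turn left, now facing South
  F2: move forward 1/2 (blocked), now at (x=2, y=8)
  R: turn right, now facing West
Final: (x=2, y=8), facing West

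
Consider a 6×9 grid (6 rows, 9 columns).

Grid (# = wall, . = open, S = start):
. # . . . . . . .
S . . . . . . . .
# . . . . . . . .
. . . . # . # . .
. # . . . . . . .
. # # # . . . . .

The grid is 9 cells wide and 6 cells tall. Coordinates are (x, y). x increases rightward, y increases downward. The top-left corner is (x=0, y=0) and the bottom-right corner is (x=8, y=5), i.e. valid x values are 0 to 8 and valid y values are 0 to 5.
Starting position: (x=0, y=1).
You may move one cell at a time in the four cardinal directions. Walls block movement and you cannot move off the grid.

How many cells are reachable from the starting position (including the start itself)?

BFS flood-fill from (x=0, y=1):
  Distance 0: (x=0, y=1)
  Distance 1: (x=0, y=0), (x=1, y=1)
  Distance 2: (x=2, y=1), (x=1, y=2)
  Distance 3: (x=2, y=0), (x=3, y=1), (x=2, y=2), (x=1, y=3)
  Distance 4: (x=3, y=0), (x=4, y=1), (x=3, y=2), (x=0, y=3), (x=2, y=3)
  Distance 5: (x=4, y=0), (x=5, y=1), (x=4, y=2), (x=3, y=3), (x=0, y=4), (x=2, y=4)
  Distance 6: (x=5, y=0), (x=6, y=1), (x=5, y=2), (x=3, y=4), (x=0, y=5)
  Distance 7: (x=6, y=0), (x=7, y=1), (x=6, y=2), (x=5, y=3), (x=4, y=4)
  Distance 8: (x=7, y=0), (x=8, y=1), (x=7, y=2), (x=5, y=4), (x=4, y=5)
  Distance 9: (x=8, y=0), (x=8, y=2), (x=7, y=3), (x=6, y=4), (x=5, y=5)
  Distance 10: (x=8, y=3), (x=7, y=4), (x=6, y=5)
  Distance 11: (x=8, y=4), (x=7, y=5)
  Distance 12: (x=8, y=5)
Total reachable: 46 (grid has 46 open cells total)

Answer: Reachable cells: 46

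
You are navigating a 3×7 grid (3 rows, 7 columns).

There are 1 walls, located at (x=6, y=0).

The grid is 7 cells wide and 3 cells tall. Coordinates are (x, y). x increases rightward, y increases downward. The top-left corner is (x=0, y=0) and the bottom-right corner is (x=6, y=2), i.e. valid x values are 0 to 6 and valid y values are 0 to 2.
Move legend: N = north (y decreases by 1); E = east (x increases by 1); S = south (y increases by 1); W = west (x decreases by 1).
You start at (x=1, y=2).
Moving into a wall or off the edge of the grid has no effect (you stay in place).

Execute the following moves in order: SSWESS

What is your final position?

Start: (x=1, y=2)
  S (south): blocked, stay at (x=1, y=2)
  S (south): blocked, stay at (x=1, y=2)
  W (west): (x=1, y=2) -> (x=0, y=2)
  E (east): (x=0, y=2) -> (x=1, y=2)
  S (south): blocked, stay at (x=1, y=2)
  S (south): blocked, stay at (x=1, y=2)
Final: (x=1, y=2)

Answer: Final position: (x=1, y=2)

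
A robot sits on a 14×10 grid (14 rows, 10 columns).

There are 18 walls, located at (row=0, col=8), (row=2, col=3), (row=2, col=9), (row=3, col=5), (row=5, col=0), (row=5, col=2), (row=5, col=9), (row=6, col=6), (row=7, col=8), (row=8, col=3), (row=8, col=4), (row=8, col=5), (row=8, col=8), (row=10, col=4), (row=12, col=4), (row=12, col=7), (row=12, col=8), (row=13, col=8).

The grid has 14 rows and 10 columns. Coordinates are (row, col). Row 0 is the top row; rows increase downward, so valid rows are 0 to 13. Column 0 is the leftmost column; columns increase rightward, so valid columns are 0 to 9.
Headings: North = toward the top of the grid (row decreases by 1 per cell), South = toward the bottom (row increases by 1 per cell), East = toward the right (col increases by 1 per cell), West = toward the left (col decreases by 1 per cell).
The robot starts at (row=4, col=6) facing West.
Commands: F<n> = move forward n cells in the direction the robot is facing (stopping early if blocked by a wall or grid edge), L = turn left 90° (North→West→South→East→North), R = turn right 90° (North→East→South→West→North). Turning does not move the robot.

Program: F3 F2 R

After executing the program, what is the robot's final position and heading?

Answer: Final position: (row=4, col=1), facing North

Derivation:
Start: (row=4, col=6), facing West
  F3: move forward 3, now at (row=4, col=3)
  F2: move forward 2, now at (row=4, col=1)
  R: turn right, now facing North
Final: (row=4, col=1), facing North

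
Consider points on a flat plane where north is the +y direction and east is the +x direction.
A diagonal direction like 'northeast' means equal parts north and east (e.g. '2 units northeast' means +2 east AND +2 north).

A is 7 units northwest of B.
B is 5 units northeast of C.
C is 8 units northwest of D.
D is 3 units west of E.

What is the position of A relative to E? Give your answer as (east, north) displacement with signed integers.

Place E at the origin (east=0, north=0).
  D is 3 units west of E: delta (east=-3, north=+0); D at (east=-3, north=0).
  C is 8 units northwest of D: delta (east=-8, north=+8); C at (east=-11, north=8).
  B is 5 units northeast of C: delta (east=+5, north=+5); B at (east=-6, north=13).
  A is 7 units northwest of B: delta (east=-7, north=+7); A at (east=-13, north=20).
Therefore A relative to E: (east=-13, north=20).

Answer: A is at (east=-13, north=20) relative to E.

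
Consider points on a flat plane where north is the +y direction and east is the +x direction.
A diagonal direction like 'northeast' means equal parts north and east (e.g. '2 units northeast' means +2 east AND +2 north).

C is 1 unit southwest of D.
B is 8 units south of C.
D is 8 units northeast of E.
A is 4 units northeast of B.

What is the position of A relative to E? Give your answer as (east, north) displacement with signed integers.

Answer: A is at (east=11, north=3) relative to E.

Derivation:
Place E at the origin (east=0, north=0).
  D is 8 units northeast of E: delta (east=+8, north=+8); D at (east=8, north=8).
  C is 1 unit southwest of D: delta (east=-1, north=-1); C at (east=7, north=7).
  B is 8 units south of C: delta (east=+0, north=-8); B at (east=7, north=-1).
  A is 4 units northeast of B: delta (east=+4, north=+4); A at (east=11, north=3).
Therefore A relative to E: (east=11, north=3).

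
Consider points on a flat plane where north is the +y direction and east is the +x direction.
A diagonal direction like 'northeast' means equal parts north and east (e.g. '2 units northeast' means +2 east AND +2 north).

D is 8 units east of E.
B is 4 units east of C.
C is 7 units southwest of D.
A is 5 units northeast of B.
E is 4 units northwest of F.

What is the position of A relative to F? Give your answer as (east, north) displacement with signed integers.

Answer: A is at (east=6, north=2) relative to F.

Derivation:
Place F at the origin (east=0, north=0).
  E is 4 units northwest of F: delta (east=-4, north=+4); E at (east=-4, north=4).
  D is 8 units east of E: delta (east=+8, north=+0); D at (east=4, north=4).
  C is 7 units southwest of D: delta (east=-7, north=-7); C at (east=-3, north=-3).
  B is 4 units east of C: delta (east=+4, north=+0); B at (east=1, north=-3).
  A is 5 units northeast of B: delta (east=+5, north=+5); A at (east=6, north=2).
Therefore A relative to F: (east=6, north=2).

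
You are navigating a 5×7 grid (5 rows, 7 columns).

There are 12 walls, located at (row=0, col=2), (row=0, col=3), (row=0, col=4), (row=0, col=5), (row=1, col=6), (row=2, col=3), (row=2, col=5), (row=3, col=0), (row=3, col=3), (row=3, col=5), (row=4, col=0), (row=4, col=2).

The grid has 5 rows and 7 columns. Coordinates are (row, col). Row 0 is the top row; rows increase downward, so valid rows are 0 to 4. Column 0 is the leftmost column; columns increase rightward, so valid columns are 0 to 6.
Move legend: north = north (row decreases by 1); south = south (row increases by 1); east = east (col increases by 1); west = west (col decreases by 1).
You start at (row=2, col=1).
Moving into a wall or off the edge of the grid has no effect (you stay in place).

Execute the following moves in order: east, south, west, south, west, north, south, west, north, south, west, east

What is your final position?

Answer: Final position: (row=4, col=1)

Derivation:
Start: (row=2, col=1)
  east (east): (row=2, col=1) -> (row=2, col=2)
  south (south): (row=2, col=2) -> (row=3, col=2)
  west (west): (row=3, col=2) -> (row=3, col=1)
  south (south): (row=3, col=1) -> (row=4, col=1)
  west (west): blocked, stay at (row=4, col=1)
  north (north): (row=4, col=1) -> (row=3, col=1)
  south (south): (row=3, col=1) -> (row=4, col=1)
  west (west): blocked, stay at (row=4, col=1)
  north (north): (row=4, col=1) -> (row=3, col=1)
  south (south): (row=3, col=1) -> (row=4, col=1)
  west (west): blocked, stay at (row=4, col=1)
  east (east): blocked, stay at (row=4, col=1)
Final: (row=4, col=1)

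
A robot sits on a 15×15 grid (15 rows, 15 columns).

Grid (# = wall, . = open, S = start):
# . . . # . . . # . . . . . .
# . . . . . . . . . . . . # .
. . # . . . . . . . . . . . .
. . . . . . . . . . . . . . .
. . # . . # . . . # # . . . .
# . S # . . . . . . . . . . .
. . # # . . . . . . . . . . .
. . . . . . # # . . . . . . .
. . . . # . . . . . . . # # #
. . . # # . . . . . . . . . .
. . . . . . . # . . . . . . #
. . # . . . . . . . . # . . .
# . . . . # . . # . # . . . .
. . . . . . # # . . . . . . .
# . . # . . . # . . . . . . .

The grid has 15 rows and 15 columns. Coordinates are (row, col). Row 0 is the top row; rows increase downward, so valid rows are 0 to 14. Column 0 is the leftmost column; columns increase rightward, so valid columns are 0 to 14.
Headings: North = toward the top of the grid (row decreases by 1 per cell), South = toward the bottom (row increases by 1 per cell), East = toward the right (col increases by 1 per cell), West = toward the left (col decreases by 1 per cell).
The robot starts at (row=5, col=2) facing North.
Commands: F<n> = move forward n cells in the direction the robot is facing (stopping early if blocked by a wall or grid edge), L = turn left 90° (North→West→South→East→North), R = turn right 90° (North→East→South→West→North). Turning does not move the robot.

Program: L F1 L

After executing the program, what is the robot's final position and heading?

Start: (row=5, col=2), facing North
  L: turn left, now facing West
  F1: move forward 1, now at (row=5, col=1)
  L: turn left, now facing South
Final: (row=5, col=1), facing South

Answer: Final position: (row=5, col=1), facing South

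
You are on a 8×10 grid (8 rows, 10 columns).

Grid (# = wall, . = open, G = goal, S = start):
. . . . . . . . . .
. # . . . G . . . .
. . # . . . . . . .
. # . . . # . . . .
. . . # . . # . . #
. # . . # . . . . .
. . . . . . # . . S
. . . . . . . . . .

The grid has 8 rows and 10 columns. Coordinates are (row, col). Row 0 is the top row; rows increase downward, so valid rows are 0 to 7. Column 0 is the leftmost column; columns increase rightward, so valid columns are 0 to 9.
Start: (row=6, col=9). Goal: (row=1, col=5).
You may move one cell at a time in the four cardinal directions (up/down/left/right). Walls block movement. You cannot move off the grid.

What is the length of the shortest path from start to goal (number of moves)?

Answer: Shortest path length: 9

Derivation:
BFS from (row=6, col=9) until reaching (row=1, col=5):
  Distance 0: (row=6, col=9)
  Distance 1: (row=5, col=9), (row=6, col=8), (row=7, col=9)
  Distance 2: (row=5, col=8), (row=6, col=7), (row=7, col=8)
  Distance 3: (row=4, col=8), (row=5, col=7), (row=7, col=7)
  Distance 4: (row=3, col=8), (row=4, col=7), (row=5, col=6), (row=7, col=6)
  Distance 5: (row=2, col=8), (row=3, col=7), (row=3, col=9), (row=5, col=5), (row=7, col=5)
  Distance 6: (row=1, col=8), (row=2, col=7), (row=2, col=9), (row=3, col=6), (row=4, col=5), (row=6, col=5), (row=7, col=4)
  Distance 7: (row=0, col=8), (row=1, col=7), (row=1, col=9), (row=2, col=6), (row=4, col=4), (row=6, col=4), (row=7, col=3)
  Distance 8: (row=0, col=7), (row=0, col=9), (row=1, col=6), (row=2, col=5), (row=3, col=4), (row=6, col=3), (row=7, col=2)
  Distance 9: (row=0, col=6), (row=1, col=5), (row=2, col=4), (row=3, col=3), (row=5, col=3), (row=6, col=2), (row=7, col=1)  <- goal reached here
One shortest path (9 moves): (row=6, col=9) -> (row=6, col=8) -> (row=6, col=7) -> (row=5, col=7) -> (row=4, col=7) -> (row=3, col=7) -> (row=3, col=6) -> (row=2, col=6) -> (row=2, col=5) -> (row=1, col=5)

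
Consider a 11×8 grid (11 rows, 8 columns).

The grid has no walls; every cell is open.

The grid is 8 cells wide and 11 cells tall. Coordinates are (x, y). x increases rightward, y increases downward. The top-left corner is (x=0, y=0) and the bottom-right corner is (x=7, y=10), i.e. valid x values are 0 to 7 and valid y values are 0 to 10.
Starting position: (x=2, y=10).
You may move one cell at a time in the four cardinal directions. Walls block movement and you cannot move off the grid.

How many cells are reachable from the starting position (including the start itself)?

Answer: Reachable cells: 88

Derivation:
BFS flood-fill from (x=2, y=10):
  Distance 0: (x=2, y=10)
  Distance 1: (x=2, y=9), (x=1, y=10), (x=3, y=10)
  Distance 2: (x=2, y=8), (x=1, y=9), (x=3, y=9), (x=0, y=10), (x=4, y=10)
  Distance 3: (x=2, y=7), (x=1, y=8), (x=3, y=8), (x=0, y=9), (x=4, y=9), (x=5, y=10)
  Distance 4: (x=2, y=6), (x=1, y=7), (x=3, y=7), (x=0, y=8), (x=4, y=8), (x=5, y=9), (x=6, y=10)
  Distance 5: (x=2, y=5), (x=1, y=6), (x=3, y=6), (x=0, y=7), (x=4, y=7), (x=5, y=8), (x=6, y=9), (x=7, y=10)
  Distance 6: (x=2, y=4), (x=1, y=5), (x=3, y=5), (x=0, y=6), (x=4, y=6), (x=5, y=7), (x=6, y=8), (x=7, y=9)
  Distance 7: (x=2, y=3), (x=1, y=4), (x=3, y=4), (x=0, y=5), (x=4, y=5), (x=5, y=6), (x=6, y=7), (x=7, y=8)
  Distance 8: (x=2, y=2), (x=1, y=3), (x=3, y=3), (x=0, y=4), (x=4, y=4), (x=5, y=5), (x=6, y=6), (x=7, y=7)
  Distance 9: (x=2, y=1), (x=1, y=2), (x=3, y=2), (x=0, y=3), (x=4, y=3), (x=5, y=4), (x=6, y=5), (x=7, y=6)
  Distance 10: (x=2, y=0), (x=1, y=1), (x=3, y=1), (x=0, y=2), (x=4, y=2), (x=5, y=3), (x=6, y=4), (x=7, y=5)
  Distance 11: (x=1, y=0), (x=3, y=0), (x=0, y=1), (x=4, y=1), (x=5, y=2), (x=6, y=3), (x=7, y=4)
  Distance 12: (x=0, y=0), (x=4, y=0), (x=5, y=1), (x=6, y=2), (x=7, y=3)
  Distance 13: (x=5, y=0), (x=6, y=1), (x=7, y=2)
  Distance 14: (x=6, y=0), (x=7, y=1)
  Distance 15: (x=7, y=0)
Total reachable: 88 (grid has 88 open cells total)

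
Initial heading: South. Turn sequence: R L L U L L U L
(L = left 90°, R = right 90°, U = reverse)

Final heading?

Answer: Final heading: South

Derivation:
Start: South
  R (right (90° clockwise)) -> West
  L (left (90° counter-clockwise)) -> South
  L (left (90° counter-clockwise)) -> East
  U (U-turn (180°)) -> West
  L (left (90° counter-clockwise)) -> South
  L (left (90° counter-clockwise)) -> East
  U (U-turn (180°)) -> West
  L (left (90° counter-clockwise)) -> South
Final: South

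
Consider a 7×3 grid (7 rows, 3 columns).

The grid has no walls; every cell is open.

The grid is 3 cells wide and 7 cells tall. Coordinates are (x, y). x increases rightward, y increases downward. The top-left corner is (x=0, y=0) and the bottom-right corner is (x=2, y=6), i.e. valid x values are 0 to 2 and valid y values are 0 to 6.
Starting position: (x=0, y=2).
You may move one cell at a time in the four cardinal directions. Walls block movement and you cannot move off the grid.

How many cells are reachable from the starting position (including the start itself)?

BFS flood-fill from (x=0, y=2):
  Distance 0: (x=0, y=2)
  Distance 1: (x=0, y=1), (x=1, y=2), (x=0, y=3)
  Distance 2: (x=0, y=0), (x=1, y=1), (x=2, y=2), (x=1, y=3), (x=0, y=4)
  Distance 3: (x=1, y=0), (x=2, y=1), (x=2, y=3), (x=1, y=4), (x=0, y=5)
  Distance 4: (x=2, y=0), (x=2, y=4), (x=1, y=5), (x=0, y=6)
  Distance 5: (x=2, y=5), (x=1, y=6)
  Distance 6: (x=2, y=6)
Total reachable: 21 (grid has 21 open cells total)

Answer: Reachable cells: 21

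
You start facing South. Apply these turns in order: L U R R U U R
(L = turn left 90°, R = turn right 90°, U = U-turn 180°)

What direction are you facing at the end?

Start: South
  L (left (90° counter-clockwise)) -> East
  U (U-turn (180°)) -> West
  R (right (90° clockwise)) -> North
  R (right (90° clockwise)) -> East
  U (U-turn (180°)) -> West
  U (U-turn (180°)) -> East
  R (right (90° clockwise)) -> South
Final: South

Answer: Final heading: South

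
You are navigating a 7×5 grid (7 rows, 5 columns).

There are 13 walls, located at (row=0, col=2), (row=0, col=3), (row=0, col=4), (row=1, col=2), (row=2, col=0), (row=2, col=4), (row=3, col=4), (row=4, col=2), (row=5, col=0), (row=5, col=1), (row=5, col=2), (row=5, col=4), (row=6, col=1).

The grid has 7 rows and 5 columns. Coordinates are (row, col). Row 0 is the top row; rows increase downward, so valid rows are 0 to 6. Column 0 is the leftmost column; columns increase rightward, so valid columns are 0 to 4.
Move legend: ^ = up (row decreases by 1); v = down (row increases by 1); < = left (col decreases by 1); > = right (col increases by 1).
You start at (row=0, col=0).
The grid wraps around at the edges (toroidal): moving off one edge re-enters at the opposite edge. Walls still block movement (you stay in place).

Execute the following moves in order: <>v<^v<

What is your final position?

Answer: Final position: (row=1, col=4)

Derivation:
Start: (row=0, col=0)
  < (left): blocked, stay at (row=0, col=0)
  > (right): (row=0, col=0) -> (row=0, col=1)
  v (down): (row=0, col=1) -> (row=1, col=1)
  < (left): (row=1, col=1) -> (row=1, col=0)
  ^ (up): (row=1, col=0) -> (row=0, col=0)
  v (down): (row=0, col=0) -> (row=1, col=0)
  < (left): (row=1, col=0) -> (row=1, col=4)
Final: (row=1, col=4)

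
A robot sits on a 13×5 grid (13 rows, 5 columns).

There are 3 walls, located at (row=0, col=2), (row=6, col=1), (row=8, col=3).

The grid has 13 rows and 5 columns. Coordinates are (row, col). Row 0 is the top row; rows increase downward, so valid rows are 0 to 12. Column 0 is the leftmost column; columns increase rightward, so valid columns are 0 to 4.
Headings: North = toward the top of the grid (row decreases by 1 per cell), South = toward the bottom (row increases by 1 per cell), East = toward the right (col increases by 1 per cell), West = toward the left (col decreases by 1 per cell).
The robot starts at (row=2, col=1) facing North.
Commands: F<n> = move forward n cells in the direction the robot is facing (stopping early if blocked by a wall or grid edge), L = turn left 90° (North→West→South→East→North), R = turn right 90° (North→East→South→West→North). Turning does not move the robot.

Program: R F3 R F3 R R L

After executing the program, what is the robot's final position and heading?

Answer: Final position: (row=5, col=4), facing West

Derivation:
Start: (row=2, col=1), facing North
  R: turn right, now facing East
  F3: move forward 3, now at (row=2, col=4)
  R: turn right, now facing South
  F3: move forward 3, now at (row=5, col=4)
  R: turn right, now facing West
  R: turn right, now facing North
  L: turn left, now facing West
Final: (row=5, col=4), facing West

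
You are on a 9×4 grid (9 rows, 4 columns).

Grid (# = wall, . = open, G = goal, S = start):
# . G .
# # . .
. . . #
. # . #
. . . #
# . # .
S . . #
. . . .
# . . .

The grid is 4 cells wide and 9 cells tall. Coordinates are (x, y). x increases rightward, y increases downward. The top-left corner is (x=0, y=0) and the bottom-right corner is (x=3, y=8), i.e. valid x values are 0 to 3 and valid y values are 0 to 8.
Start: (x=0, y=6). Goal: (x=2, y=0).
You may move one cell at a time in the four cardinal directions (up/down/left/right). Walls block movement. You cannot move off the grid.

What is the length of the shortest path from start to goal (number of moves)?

BFS from (x=0, y=6) until reaching (x=2, y=0):
  Distance 0: (x=0, y=6)
  Distance 1: (x=1, y=6), (x=0, y=7)
  Distance 2: (x=1, y=5), (x=2, y=6), (x=1, y=7)
  Distance 3: (x=1, y=4), (x=2, y=7), (x=1, y=8)
  Distance 4: (x=0, y=4), (x=2, y=4), (x=3, y=7), (x=2, y=8)
  Distance 5: (x=0, y=3), (x=2, y=3), (x=3, y=8)
  Distance 6: (x=0, y=2), (x=2, y=2)
  Distance 7: (x=2, y=1), (x=1, y=2)
  Distance 8: (x=2, y=0), (x=3, y=1)  <- goal reached here
One shortest path (8 moves): (x=0, y=6) -> (x=1, y=6) -> (x=1, y=5) -> (x=1, y=4) -> (x=2, y=4) -> (x=2, y=3) -> (x=2, y=2) -> (x=2, y=1) -> (x=2, y=0)

Answer: Shortest path length: 8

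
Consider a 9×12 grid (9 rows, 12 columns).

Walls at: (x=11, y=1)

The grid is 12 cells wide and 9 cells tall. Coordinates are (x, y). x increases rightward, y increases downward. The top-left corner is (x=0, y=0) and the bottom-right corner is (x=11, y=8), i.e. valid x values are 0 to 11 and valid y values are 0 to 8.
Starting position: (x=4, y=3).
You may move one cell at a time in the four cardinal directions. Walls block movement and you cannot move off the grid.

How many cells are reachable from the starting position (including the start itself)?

Answer: Reachable cells: 107

Derivation:
BFS flood-fill from (x=4, y=3):
  Distance 0: (x=4, y=3)
  Distance 1: (x=4, y=2), (x=3, y=3), (x=5, y=3), (x=4, y=4)
  Distance 2: (x=4, y=1), (x=3, y=2), (x=5, y=2), (x=2, y=3), (x=6, y=3), (x=3, y=4), (x=5, y=4), (x=4, y=5)
  Distance 3: (x=4, y=0), (x=3, y=1), (x=5, y=1), (x=2, y=2), (x=6, y=2), (x=1, y=3), (x=7, y=3), (x=2, y=4), (x=6, y=4), (x=3, y=5), (x=5, y=5), (x=4, y=6)
  Distance 4: (x=3, y=0), (x=5, y=0), (x=2, y=1), (x=6, y=1), (x=1, y=2), (x=7, y=2), (x=0, y=3), (x=8, y=3), (x=1, y=4), (x=7, y=4), (x=2, y=5), (x=6, y=5), (x=3, y=6), (x=5, y=6), (x=4, y=7)
  Distance 5: (x=2, y=0), (x=6, y=0), (x=1, y=1), (x=7, y=1), (x=0, y=2), (x=8, y=2), (x=9, y=3), (x=0, y=4), (x=8, y=4), (x=1, y=5), (x=7, y=5), (x=2, y=6), (x=6, y=6), (x=3, y=7), (x=5, y=7), (x=4, y=8)
  Distance 6: (x=1, y=0), (x=7, y=0), (x=0, y=1), (x=8, y=1), (x=9, y=2), (x=10, y=3), (x=9, y=4), (x=0, y=5), (x=8, y=5), (x=1, y=6), (x=7, y=6), (x=2, y=7), (x=6, y=7), (x=3, y=8), (x=5, y=8)
  Distance 7: (x=0, y=0), (x=8, y=0), (x=9, y=1), (x=10, y=2), (x=11, y=3), (x=10, y=4), (x=9, y=5), (x=0, y=6), (x=8, y=6), (x=1, y=7), (x=7, y=7), (x=2, y=8), (x=6, y=8)
  Distance 8: (x=9, y=0), (x=10, y=1), (x=11, y=2), (x=11, y=4), (x=10, y=5), (x=9, y=6), (x=0, y=7), (x=8, y=7), (x=1, y=8), (x=7, y=8)
  Distance 9: (x=10, y=0), (x=11, y=5), (x=10, y=6), (x=9, y=7), (x=0, y=8), (x=8, y=8)
  Distance 10: (x=11, y=0), (x=11, y=6), (x=10, y=7), (x=9, y=8)
  Distance 11: (x=11, y=7), (x=10, y=8)
  Distance 12: (x=11, y=8)
Total reachable: 107 (grid has 107 open cells total)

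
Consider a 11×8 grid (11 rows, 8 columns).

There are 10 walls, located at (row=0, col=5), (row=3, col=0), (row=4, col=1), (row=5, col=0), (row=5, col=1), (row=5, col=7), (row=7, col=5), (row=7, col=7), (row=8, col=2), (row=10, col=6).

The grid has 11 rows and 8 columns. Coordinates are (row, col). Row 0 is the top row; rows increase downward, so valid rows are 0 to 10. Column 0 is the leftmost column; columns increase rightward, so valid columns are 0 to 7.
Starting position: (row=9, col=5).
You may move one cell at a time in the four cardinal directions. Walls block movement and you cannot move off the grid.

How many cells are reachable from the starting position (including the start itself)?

Answer: Reachable cells: 77

Derivation:
BFS flood-fill from (row=9, col=5):
  Distance 0: (row=9, col=5)
  Distance 1: (row=8, col=5), (row=9, col=4), (row=9, col=6), (row=10, col=5)
  Distance 2: (row=8, col=4), (row=8, col=6), (row=9, col=3), (row=9, col=7), (row=10, col=4)
  Distance 3: (row=7, col=4), (row=7, col=6), (row=8, col=3), (row=8, col=7), (row=9, col=2), (row=10, col=3), (row=10, col=7)
  Distance 4: (row=6, col=4), (row=6, col=6), (row=7, col=3), (row=9, col=1), (row=10, col=2)
  Distance 5: (row=5, col=4), (row=5, col=6), (row=6, col=3), (row=6, col=5), (row=6, col=7), (row=7, col=2), (row=8, col=1), (row=9, col=0), (row=10, col=1)
  Distance 6: (row=4, col=4), (row=4, col=6), (row=5, col=3), (row=5, col=5), (row=6, col=2), (row=7, col=1), (row=8, col=0), (row=10, col=0)
  Distance 7: (row=3, col=4), (row=3, col=6), (row=4, col=3), (row=4, col=5), (row=4, col=7), (row=5, col=2), (row=6, col=1), (row=7, col=0)
  Distance 8: (row=2, col=4), (row=2, col=6), (row=3, col=3), (row=3, col=5), (row=3, col=7), (row=4, col=2), (row=6, col=0)
  Distance 9: (row=1, col=4), (row=1, col=6), (row=2, col=3), (row=2, col=5), (row=2, col=7), (row=3, col=2)
  Distance 10: (row=0, col=4), (row=0, col=6), (row=1, col=3), (row=1, col=5), (row=1, col=7), (row=2, col=2), (row=3, col=1)
  Distance 11: (row=0, col=3), (row=0, col=7), (row=1, col=2), (row=2, col=1)
  Distance 12: (row=0, col=2), (row=1, col=1), (row=2, col=0)
  Distance 13: (row=0, col=1), (row=1, col=0)
  Distance 14: (row=0, col=0)
Total reachable: 77 (grid has 78 open cells total)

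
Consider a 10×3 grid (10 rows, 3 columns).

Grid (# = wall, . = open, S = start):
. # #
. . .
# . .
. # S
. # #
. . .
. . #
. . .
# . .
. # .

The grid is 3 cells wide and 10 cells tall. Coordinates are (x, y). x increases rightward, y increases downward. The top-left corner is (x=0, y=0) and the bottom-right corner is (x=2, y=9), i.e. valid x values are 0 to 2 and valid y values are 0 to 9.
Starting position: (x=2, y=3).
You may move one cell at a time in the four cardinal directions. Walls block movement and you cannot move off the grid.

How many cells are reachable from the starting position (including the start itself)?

BFS flood-fill from (x=2, y=3):
  Distance 0: (x=2, y=3)
  Distance 1: (x=2, y=2)
  Distance 2: (x=2, y=1), (x=1, y=2)
  Distance 3: (x=1, y=1)
  Distance 4: (x=0, y=1)
  Distance 5: (x=0, y=0)
Total reachable: 7 (grid has 21 open cells total)

Answer: Reachable cells: 7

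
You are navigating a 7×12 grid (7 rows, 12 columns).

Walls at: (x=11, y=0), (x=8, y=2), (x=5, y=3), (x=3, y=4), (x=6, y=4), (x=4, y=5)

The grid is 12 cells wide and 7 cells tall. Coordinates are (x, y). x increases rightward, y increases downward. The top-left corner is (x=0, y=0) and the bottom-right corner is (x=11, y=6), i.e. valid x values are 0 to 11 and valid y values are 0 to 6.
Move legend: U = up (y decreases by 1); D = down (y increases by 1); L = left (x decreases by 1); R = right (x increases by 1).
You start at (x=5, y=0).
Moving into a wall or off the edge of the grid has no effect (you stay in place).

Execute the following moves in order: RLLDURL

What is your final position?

Answer: Final position: (x=4, y=0)

Derivation:
Start: (x=5, y=0)
  R (right): (x=5, y=0) -> (x=6, y=0)
  L (left): (x=6, y=0) -> (x=5, y=0)
  L (left): (x=5, y=0) -> (x=4, y=0)
  D (down): (x=4, y=0) -> (x=4, y=1)
  U (up): (x=4, y=1) -> (x=4, y=0)
  R (right): (x=4, y=0) -> (x=5, y=0)
  L (left): (x=5, y=0) -> (x=4, y=0)
Final: (x=4, y=0)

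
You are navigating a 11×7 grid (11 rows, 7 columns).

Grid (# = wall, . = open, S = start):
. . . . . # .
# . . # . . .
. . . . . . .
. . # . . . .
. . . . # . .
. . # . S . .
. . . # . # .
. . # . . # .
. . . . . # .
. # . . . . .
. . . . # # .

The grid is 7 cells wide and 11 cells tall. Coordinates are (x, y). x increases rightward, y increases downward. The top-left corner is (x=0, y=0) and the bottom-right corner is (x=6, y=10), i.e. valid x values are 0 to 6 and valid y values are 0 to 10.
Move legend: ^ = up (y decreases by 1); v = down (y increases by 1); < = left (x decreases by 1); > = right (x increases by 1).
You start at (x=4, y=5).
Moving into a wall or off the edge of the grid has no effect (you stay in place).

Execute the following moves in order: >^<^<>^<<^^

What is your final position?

Answer: Final position: (x=3, y=2)

Derivation:
Start: (x=4, y=5)
  > (right): (x=4, y=5) -> (x=5, y=5)
  ^ (up): (x=5, y=5) -> (x=5, y=4)
  < (left): blocked, stay at (x=5, y=4)
  ^ (up): (x=5, y=4) -> (x=5, y=3)
  < (left): (x=5, y=3) -> (x=4, y=3)
  > (right): (x=4, y=3) -> (x=5, y=3)
  ^ (up): (x=5, y=3) -> (x=5, y=2)
  < (left): (x=5, y=2) -> (x=4, y=2)
  < (left): (x=4, y=2) -> (x=3, y=2)
  ^ (up): blocked, stay at (x=3, y=2)
  ^ (up): blocked, stay at (x=3, y=2)
Final: (x=3, y=2)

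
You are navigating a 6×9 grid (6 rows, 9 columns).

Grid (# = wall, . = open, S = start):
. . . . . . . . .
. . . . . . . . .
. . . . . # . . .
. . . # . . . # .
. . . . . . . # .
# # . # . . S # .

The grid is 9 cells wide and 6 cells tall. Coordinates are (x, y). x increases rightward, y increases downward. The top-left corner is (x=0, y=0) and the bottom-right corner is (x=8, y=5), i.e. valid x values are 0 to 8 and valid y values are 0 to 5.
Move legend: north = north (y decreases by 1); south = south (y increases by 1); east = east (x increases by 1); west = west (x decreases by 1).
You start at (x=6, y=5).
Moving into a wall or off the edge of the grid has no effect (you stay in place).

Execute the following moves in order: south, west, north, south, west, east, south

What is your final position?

Answer: Final position: (x=5, y=5)

Derivation:
Start: (x=6, y=5)
  south (south): blocked, stay at (x=6, y=5)
  west (west): (x=6, y=5) -> (x=5, y=5)
  north (north): (x=5, y=5) -> (x=5, y=4)
  south (south): (x=5, y=4) -> (x=5, y=5)
  west (west): (x=5, y=5) -> (x=4, y=5)
  east (east): (x=4, y=5) -> (x=5, y=5)
  south (south): blocked, stay at (x=5, y=5)
Final: (x=5, y=5)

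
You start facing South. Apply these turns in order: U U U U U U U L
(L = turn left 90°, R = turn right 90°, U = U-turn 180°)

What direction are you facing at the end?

Answer: Final heading: West

Derivation:
Start: South
  U (U-turn (180°)) -> North
  U (U-turn (180°)) -> South
  U (U-turn (180°)) -> North
  U (U-turn (180°)) -> South
  U (U-turn (180°)) -> North
  U (U-turn (180°)) -> South
  U (U-turn (180°)) -> North
  L (left (90° counter-clockwise)) -> West
Final: West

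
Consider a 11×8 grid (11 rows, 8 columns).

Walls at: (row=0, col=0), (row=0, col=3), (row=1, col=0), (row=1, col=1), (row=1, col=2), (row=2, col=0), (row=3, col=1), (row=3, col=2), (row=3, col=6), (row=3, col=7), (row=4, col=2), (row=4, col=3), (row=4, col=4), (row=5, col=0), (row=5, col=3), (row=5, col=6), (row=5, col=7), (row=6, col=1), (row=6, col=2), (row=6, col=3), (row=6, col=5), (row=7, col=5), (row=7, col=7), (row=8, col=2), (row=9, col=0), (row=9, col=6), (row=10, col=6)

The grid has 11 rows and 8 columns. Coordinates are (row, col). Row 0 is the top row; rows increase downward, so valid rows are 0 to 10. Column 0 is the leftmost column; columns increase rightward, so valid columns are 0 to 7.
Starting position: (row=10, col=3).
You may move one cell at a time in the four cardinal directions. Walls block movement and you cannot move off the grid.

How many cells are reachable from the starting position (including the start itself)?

Answer: Reachable cells: 54

Derivation:
BFS flood-fill from (row=10, col=3):
  Distance 0: (row=10, col=3)
  Distance 1: (row=9, col=3), (row=10, col=2), (row=10, col=4)
  Distance 2: (row=8, col=3), (row=9, col=2), (row=9, col=4), (row=10, col=1), (row=10, col=5)
  Distance 3: (row=7, col=3), (row=8, col=4), (row=9, col=1), (row=9, col=5), (row=10, col=0)
  Distance 4: (row=7, col=2), (row=7, col=4), (row=8, col=1), (row=8, col=5)
  Distance 5: (row=6, col=4), (row=7, col=1), (row=8, col=0), (row=8, col=6)
  Distance 6: (row=5, col=4), (row=7, col=0), (row=7, col=6), (row=8, col=7)
  Distance 7: (row=5, col=5), (row=6, col=0), (row=6, col=6), (row=9, col=7)
  Distance 8: (row=4, col=5), (row=6, col=7), (row=10, col=7)
  Distance 9: (row=3, col=5), (row=4, col=6)
  Distance 10: (row=2, col=5), (row=3, col=4), (row=4, col=7)
  Distance 11: (row=1, col=5), (row=2, col=4), (row=2, col=6), (row=3, col=3)
  Distance 12: (row=0, col=5), (row=1, col=4), (row=1, col=6), (row=2, col=3), (row=2, col=7)
  Distance 13: (row=0, col=4), (row=0, col=6), (row=1, col=3), (row=1, col=7), (row=2, col=2)
  Distance 14: (row=0, col=7), (row=2, col=1)
Total reachable: 54 (grid has 61 open cells total)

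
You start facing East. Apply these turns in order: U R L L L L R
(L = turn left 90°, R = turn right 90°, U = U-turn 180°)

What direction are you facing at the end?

Start: East
  U (U-turn (180°)) -> West
  R (right (90° clockwise)) -> North
  L (left (90° counter-clockwise)) -> West
  L (left (90° counter-clockwise)) -> South
  L (left (90° counter-clockwise)) -> East
  L (left (90° counter-clockwise)) -> North
  R (right (90° clockwise)) -> East
Final: East

Answer: Final heading: East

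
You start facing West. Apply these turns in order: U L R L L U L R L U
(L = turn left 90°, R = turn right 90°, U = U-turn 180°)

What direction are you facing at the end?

Start: West
  U (U-turn (180°)) -> East
  L (left (90° counter-clockwise)) -> North
  R (right (90° clockwise)) -> East
  L (left (90° counter-clockwise)) -> North
  L (left (90° counter-clockwise)) -> West
  U (U-turn (180°)) -> East
  L (left (90° counter-clockwise)) -> North
  R (right (90° clockwise)) -> East
  L (left (90° counter-clockwise)) -> North
  U (U-turn (180°)) -> South
Final: South

Answer: Final heading: South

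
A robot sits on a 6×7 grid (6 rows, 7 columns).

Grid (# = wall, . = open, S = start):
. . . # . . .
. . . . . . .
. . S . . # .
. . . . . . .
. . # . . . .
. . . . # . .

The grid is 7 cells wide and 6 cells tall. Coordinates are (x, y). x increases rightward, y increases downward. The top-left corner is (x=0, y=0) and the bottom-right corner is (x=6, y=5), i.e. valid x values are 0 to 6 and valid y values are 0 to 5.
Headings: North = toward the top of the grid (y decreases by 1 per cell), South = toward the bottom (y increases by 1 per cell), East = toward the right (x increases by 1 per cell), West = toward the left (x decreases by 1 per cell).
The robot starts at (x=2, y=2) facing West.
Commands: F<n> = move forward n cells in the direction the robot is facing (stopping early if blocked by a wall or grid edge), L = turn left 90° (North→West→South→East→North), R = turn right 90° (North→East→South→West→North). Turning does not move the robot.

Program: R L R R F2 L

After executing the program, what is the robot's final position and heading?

Answer: Final position: (x=4, y=2), facing North

Derivation:
Start: (x=2, y=2), facing West
  R: turn right, now facing North
  L: turn left, now facing West
  R: turn right, now facing North
  R: turn right, now facing East
  F2: move forward 2, now at (x=4, y=2)
  L: turn left, now facing North
Final: (x=4, y=2), facing North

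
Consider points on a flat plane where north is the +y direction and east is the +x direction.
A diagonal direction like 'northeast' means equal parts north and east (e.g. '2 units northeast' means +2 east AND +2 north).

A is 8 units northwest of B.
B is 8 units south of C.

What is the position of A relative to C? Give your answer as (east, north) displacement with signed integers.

Answer: A is at (east=-8, north=0) relative to C.

Derivation:
Place C at the origin (east=0, north=0).
  B is 8 units south of C: delta (east=+0, north=-8); B at (east=0, north=-8).
  A is 8 units northwest of B: delta (east=-8, north=+8); A at (east=-8, north=0).
Therefore A relative to C: (east=-8, north=0).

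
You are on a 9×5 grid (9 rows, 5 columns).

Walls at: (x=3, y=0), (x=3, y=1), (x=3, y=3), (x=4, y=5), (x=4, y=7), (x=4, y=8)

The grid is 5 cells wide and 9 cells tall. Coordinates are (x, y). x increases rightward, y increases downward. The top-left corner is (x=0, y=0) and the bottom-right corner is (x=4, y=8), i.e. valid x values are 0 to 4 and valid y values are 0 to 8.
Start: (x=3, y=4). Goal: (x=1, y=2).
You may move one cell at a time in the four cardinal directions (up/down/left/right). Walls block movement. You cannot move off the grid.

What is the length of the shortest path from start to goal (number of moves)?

BFS from (x=3, y=4) until reaching (x=1, y=2):
  Distance 0: (x=3, y=4)
  Distance 1: (x=2, y=4), (x=4, y=4), (x=3, y=5)
  Distance 2: (x=2, y=3), (x=4, y=3), (x=1, y=4), (x=2, y=5), (x=3, y=6)
  Distance 3: (x=2, y=2), (x=4, y=2), (x=1, y=3), (x=0, y=4), (x=1, y=5), (x=2, y=6), (x=4, y=6), (x=3, y=7)
  Distance 4: (x=2, y=1), (x=4, y=1), (x=1, y=2), (x=3, y=2), (x=0, y=3), (x=0, y=5), (x=1, y=6), (x=2, y=7), (x=3, y=8)  <- goal reached here
One shortest path (4 moves): (x=3, y=4) -> (x=2, y=4) -> (x=1, y=4) -> (x=1, y=3) -> (x=1, y=2)

Answer: Shortest path length: 4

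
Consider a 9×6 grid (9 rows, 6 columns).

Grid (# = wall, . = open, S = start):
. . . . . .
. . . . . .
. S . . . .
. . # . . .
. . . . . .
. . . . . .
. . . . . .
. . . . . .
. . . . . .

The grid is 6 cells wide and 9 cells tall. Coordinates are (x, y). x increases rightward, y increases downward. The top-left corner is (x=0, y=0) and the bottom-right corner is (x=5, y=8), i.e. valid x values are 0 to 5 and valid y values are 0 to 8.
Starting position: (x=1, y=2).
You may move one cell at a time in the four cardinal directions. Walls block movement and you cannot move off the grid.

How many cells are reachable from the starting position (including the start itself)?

Answer: Reachable cells: 53

Derivation:
BFS flood-fill from (x=1, y=2):
  Distance 0: (x=1, y=2)
  Distance 1: (x=1, y=1), (x=0, y=2), (x=2, y=2), (x=1, y=3)
  Distance 2: (x=1, y=0), (x=0, y=1), (x=2, y=1), (x=3, y=2), (x=0, y=3), (x=1, y=4)
  Distance 3: (x=0, y=0), (x=2, y=0), (x=3, y=1), (x=4, y=2), (x=3, y=3), (x=0, y=4), (x=2, y=4), (x=1, y=5)
  Distance 4: (x=3, y=0), (x=4, y=1), (x=5, y=2), (x=4, y=3), (x=3, y=4), (x=0, y=5), (x=2, y=5), (x=1, y=6)
  Distance 5: (x=4, y=0), (x=5, y=1), (x=5, y=3), (x=4, y=4), (x=3, y=5), (x=0, y=6), (x=2, y=6), (x=1, y=7)
  Distance 6: (x=5, y=0), (x=5, y=4), (x=4, y=5), (x=3, y=6), (x=0, y=7), (x=2, y=7), (x=1, y=8)
  Distance 7: (x=5, y=5), (x=4, y=6), (x=3, y=7), (x=0, y=8), (x=2, y=8)
  Distance 8: (x=5, y=6), (x=4, y=7), (x=3, y=8)
  Distance 9: (x=5, y=7), (x=4, y=8)
  Distance 10: (x=5, y=8)
Total reachable: 53 (grid has 53 open cells total)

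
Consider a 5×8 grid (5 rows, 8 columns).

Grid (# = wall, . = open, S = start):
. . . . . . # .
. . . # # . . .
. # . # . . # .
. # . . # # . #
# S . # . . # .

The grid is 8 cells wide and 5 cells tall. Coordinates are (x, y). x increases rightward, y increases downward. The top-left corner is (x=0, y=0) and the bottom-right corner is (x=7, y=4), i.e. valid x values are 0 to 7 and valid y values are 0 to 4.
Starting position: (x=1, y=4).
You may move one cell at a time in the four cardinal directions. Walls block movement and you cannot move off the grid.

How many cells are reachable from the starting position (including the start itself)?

BFS flood-fill from (x=1, y=4):
  Distance 0: (x=1, y=4)
  Distance 1: (x=2, y=4)
  Distance 2: (x=2, y=3)
  Distance 3: (x=2, y=2), (x=3, y=3)
  Distance 4: (x=2, y=1)
  Distance 5: (x=2, y=0), (x=1, y=1)
  Distance 6: (x=1, y=0), (x=3, y=0), (x=0, y=1)
  Distance 7: (x=0, y=0), (x=4, y=0), (x=0, y=2)
  Distance 8: (x=5, y=0), (x=0, y=3)
  Distance 9: (x=5, y=1)
  Distance 10: (x=6, y=1), (x=5, y=2)
  Distance 11: (x=7, y=1), (x=4, y=2)
  Distance 12: (x=7, y=0), (x=7, y=2)
Total reachable: 23 (grid has 27 open cells total)

Answer: Reachable cells: 23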